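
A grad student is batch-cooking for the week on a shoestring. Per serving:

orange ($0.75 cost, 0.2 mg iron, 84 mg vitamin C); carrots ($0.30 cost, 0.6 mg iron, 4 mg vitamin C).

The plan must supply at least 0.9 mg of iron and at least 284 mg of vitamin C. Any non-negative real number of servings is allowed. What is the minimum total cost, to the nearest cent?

$2.64

For a min-cost LP with two ≥-constraints, a basic feasible solution has at most two positive variables.
orange only: max(0.9/0.2, 284/84) = 4.5 servings → $3.38.
carrots only: max(0.9/0.6, 284/4) = 71 servings → $21.30.
orange + carrots with both tight: 3.363 servings and 0.379 servings → $2.64.
So the least-cost plan costs $2.64.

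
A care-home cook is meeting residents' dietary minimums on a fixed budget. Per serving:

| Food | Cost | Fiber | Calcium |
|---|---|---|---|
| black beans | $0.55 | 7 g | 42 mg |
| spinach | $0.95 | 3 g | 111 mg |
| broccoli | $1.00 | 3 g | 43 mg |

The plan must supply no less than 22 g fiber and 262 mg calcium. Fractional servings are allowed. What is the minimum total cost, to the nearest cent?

$2.73

Two binding constraints pin down two serving amounts, so the optimal mix uses at most two foods. The candidates are each food alone (scaled to the tighter of fiber/calcium) and each pair with both constraints tight.
black beans only: max(22/7, 262/42) = 6.238 servings → $3.43.
spinach only: max(22/3, 262/111) = 7.333 servings → $6.97.
broccoli only: max(22/3, 262/43) = 7.333 servings → $7.33.
black beans + spinach with both tight: 2.544 servings and 1.398 servings → $2.73.
black beans + broccoli with both tight: 0.9143 servings and 5.2 servings → $5.70.
spinach + broccoli: intersection lies outside the first quadrant.
Cheapest feasible corner: $2.73.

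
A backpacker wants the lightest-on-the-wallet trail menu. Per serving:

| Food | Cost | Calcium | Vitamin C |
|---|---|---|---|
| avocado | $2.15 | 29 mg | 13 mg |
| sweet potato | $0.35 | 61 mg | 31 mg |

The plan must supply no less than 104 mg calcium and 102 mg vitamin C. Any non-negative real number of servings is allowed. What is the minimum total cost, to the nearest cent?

This is a tiny linear program; its minimum lies at a vertex of the feasible set. List the vertices and price them.
avocado only: max(104/29, 102/13) = 7.846 servings → $16.87.
sweet potato only: max(104/61, 102/31) = 3.29 servings → $1.15.
avocado + sweet potato: the both-tight solution has a negative serving — not a feasible corner.
Cheapest feasible corner: $1.15.

$1.15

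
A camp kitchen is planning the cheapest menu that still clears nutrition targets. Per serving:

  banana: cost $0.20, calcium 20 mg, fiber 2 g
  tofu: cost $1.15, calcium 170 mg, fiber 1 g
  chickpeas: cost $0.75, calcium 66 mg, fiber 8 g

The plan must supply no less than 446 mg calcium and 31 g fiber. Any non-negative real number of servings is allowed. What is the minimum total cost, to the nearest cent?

Compare the cost at each extreme point of the feasible region.
banana only: max(446/20, 31/2) = 22.3 servings → $4.46.
tofu only: max(446/170, 31/1) = 31 servings → $35.65.
chickpeas only: max(446/66, 31/8) = 6.758 servings → $5.07.
banana + tofu with both tight: 15.07 servings and 0.85 servings → $3.99.
banana + chickpeas: intersection lies outside the first quadrant.
tofu + chickpeas with both tight: 1.176 servings and 3.728 servings → $4.15.
Cheapest feasible corner: $3.99.

$3.99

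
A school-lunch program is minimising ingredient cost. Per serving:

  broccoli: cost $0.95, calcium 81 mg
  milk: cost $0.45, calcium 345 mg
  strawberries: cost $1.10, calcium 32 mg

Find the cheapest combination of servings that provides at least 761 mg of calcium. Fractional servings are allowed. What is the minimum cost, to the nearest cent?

Cost per mg of calcium: milk $0.0013, broccoli $0.0117, strawberries $0.0344.
With no serving limits, use only milk: 761 mg / 345 mg = 2.206 servings × $0.45 = $0.99.

$0.99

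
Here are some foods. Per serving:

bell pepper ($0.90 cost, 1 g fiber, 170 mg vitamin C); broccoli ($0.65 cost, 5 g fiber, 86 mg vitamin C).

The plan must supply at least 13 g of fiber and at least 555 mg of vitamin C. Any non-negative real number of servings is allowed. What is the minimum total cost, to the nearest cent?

$3.36

For a min-cost LP with two ≥-constraints, a basic feasible solution has at most two positive variables.
bell pepper only: max(13/1, 555/170) = 13 servings → $11.70.
broccoli only: max(13/5, 555/86) = 6.453 servings → $4.19.
bell pepper + broccoli with both tight: 2.169 servings and 2.166 servings → $3.36.
So the least-cost plan costs $3.36.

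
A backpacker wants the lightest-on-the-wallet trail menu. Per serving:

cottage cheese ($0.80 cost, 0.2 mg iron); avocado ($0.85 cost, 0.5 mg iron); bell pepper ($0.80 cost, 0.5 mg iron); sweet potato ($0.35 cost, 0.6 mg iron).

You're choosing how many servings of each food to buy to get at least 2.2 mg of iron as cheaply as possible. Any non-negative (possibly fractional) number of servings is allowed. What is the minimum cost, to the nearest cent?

$1.28

Cost per mg of iron: sweet potato $0.5833, bell pepper $1.6000, avocado $1.7000, cottage cheese $4.0000.
With no serving limits, use only sweet potato: 2.2 mg / 0.6 mg = 3.667 servings × $0.35 = $1.28.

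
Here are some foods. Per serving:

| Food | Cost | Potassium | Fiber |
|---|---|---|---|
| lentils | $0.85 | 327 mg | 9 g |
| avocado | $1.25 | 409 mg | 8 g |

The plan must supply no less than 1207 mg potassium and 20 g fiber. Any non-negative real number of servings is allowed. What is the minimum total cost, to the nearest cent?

$3.14

A basic optimal solution has at most two foods positive. Try each food alone and each pair with both targets met exactly.
lentils only: max(1207/327, 20/9) = 3.691 servings → $3.14.
avocado only: max(1207/409, 20/8) = 2.951 servings → $3.69.
lentils + avocado: intersection lies outside the first quadrant.
So the least-cost plan costs $3.14.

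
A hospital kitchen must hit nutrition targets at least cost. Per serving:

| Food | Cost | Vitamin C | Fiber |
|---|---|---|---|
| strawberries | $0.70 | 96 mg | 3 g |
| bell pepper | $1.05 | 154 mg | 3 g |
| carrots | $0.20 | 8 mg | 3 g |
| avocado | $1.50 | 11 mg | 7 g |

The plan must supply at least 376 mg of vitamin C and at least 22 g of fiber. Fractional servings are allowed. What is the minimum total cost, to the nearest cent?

$3.27

Compare the cost at each extreme point of the feasible region.
strawberries only: max(376/96, 22/3) = 7.333 servings → $5.13.
bell pepper only: max(376/154, 22/3) = 7.333 servings → $7.70.
carrots only: max(376/8, 22/3) = 47 servings → $9.40.
avocado only: max(376/11, 22/7) = 34.18 servings → $51.27.
strawberries + bell pepper with both targets exact would need a negative amount; discard.
strawberries + carrots with both tight: 3.606 servings and 3.727 servings → $3.27.
strawberries + avocado with both tight: 3.74 servings and 1.54 servings → $4.93.
bell pepper + carrots with both tight: 2.174 servings and 5.16 servings → $3.31.
bell pepper + avocado with both tight: 2.287 servings and 2.163 servings → $5.65.
carrots + avocado: the both-tight solution has a negative serving — not a feasible corner.
The minimum over all feasible corners is $3.27.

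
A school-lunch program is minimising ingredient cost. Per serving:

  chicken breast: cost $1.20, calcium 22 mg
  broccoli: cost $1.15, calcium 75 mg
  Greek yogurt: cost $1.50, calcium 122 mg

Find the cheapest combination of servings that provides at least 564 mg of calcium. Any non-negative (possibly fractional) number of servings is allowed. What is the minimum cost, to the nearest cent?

$6.93

Cost per mg of calcium: Greek yogurt $0.0123, broccoli $0.0153, chicken breast $0.0545.
With no serving limits, use only Greek yogurt: 564 mg / 122 mg = 4.623 servings × $1.50 = $6.93.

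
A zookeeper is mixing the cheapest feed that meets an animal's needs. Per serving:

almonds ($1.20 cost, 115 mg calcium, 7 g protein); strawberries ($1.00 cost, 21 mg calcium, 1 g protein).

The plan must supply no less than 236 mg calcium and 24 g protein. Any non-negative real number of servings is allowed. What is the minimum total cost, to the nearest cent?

$4.11

almonds only: max(236/115, 24/7) = 3.429 servings → $4.11.
strawberries only: max(236/21, 24/1) = 24 servings → $24.00.
almonds + strawberries with both targets exact would need a negative amount; discard.
The minimum over all feasible corners is $4.11.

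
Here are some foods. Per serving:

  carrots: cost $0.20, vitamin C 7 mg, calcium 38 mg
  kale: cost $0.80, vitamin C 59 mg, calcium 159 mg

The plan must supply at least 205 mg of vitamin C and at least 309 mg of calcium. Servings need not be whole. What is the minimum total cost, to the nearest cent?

$2.78

This is a tiny linear program; its minimum lies at a vertex of the feasible set. List the vertices and price them.
carrots only: max(205/7, 309/38) = 29.29 servings → $5.86.
kale only: max(205/59, 309/159) = 3.475 servings → $2.78.
carrots + kale: the both-tight solution has a negative serving — not a feasible corner.
So the least-cost plan costs $2.78.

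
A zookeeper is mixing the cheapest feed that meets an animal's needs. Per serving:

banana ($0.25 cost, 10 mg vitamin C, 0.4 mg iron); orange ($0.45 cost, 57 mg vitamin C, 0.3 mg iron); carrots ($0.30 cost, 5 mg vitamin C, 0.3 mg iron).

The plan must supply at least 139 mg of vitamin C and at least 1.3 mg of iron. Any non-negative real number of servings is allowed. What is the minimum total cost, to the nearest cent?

$1.38

Check every corner: each single food scaled to meet both minima, and each pair solved so both constraints bind.
banana only: max(139/10, 1.3/0.4) = 13.9 servings → $3.48.
orange only: max(139/57, 1.3/0.3) = 4.333 servings → $1.95.
carrots only: max(139/5, 1.3/0.3) = 27.8 servings → $8.34.
banana + orange with both tight: 1.636 servings and 2.152 servings → $1.38.
banana + carrots: intersection lies outside the first quadrant.
orange + carrots with both tight: 2.256 servings and 2.077 servings → $1.64.
The minimum over all feasible corners is $1.38.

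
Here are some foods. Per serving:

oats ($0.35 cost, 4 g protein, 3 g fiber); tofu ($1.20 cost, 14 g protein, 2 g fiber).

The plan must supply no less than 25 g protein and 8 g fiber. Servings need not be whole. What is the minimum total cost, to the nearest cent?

The cheapest plan sits at a corner of the feasible region — with two constraints it uses at most two foods.
oats only: max(25/4, 8/3) = 6.25 servings → $2.19.
tofu only: max(25/14, 8/2) = 4 servings → $4.80.
oats + tofu with both tight: 1.824 servings and 1.265 servings → $2.16.
Cheapest feasible corner: $2.16.

$2.16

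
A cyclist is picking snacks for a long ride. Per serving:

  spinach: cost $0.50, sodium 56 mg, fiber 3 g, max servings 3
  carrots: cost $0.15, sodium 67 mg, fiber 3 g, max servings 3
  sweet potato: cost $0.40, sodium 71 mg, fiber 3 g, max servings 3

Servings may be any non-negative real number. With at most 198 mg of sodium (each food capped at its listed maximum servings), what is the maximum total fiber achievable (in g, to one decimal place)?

Fiber per mg sodium: spinach 0.05357, carrots 0.04478, sweet potato 0.04225.
Take 3 servings of spinach: uses 168 mg sodium, +9.0 g fiber (running total 9.0 g).
Take 0.4478 servings of carrots: uses 30 mg sodium, +1.3 g fiber (running total 10.3 g).
Greedy by best ratio exhausts the sodium allowance optimally: 10.3 g.

10.3 g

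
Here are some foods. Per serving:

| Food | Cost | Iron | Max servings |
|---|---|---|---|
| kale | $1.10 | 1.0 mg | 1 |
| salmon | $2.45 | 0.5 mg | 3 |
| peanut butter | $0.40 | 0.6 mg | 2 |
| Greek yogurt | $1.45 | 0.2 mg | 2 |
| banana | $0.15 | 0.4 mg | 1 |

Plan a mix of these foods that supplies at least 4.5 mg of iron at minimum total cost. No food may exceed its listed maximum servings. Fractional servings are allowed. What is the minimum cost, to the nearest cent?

$12.30

Cost per mg of iron: banana $0.3750, peanut butter $0.6667, kale $1.1000, salmon $4.9000, Greek yogurt $7.2500.
Take 1 serving of banana: +0.4 mg iron for $0.15 (total $0.15, still need 4.1 mg).
Take 2 servings of peanut butter: +1.2 mg iron for $0.80 (total $0.95, still need 2.9 mg).
Take 1 serving of kale: +1.0 mg iron for $1.10 (total $2.05, still need 1.9 mg).
Take 3 servings of salmon: +1.5 mg iron for $7.35 (total $9.40, still need 0.4 mg).
Take 2 servings of Greek yogurt: +0.4 mg iron for $2.90 (total $12.30, still need 0.0 mg).
Filling from the cheapest source first is optimal under one linear minimum: $12.30.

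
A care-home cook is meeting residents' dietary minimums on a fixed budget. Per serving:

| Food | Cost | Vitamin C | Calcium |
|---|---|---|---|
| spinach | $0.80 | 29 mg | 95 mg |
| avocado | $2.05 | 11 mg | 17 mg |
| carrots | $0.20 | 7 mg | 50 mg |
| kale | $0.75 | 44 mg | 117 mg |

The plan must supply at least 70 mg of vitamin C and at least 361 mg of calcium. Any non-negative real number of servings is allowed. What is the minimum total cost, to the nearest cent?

$1.64

A basic optimal solution has at most two foods positive. Try each food alone and each pair with both targets met exactly.
spinach only: max(70/29, 361/95) = 3.8 servings → $3.04.
avocado only: max(70/11, 361/17) = 21.24 servings → $43.53.
carrots only: max(70/7, 361/50) = 10 servings → $2.00.
kale only: max(70/44, 361/117) = 3.085 servings → $2.31.
spinach + avocado: the both-tight solution has a negative serving — not a feasible corner.
spinach + carrots with both tight: 1.239 servings and 4.865 servings → $1.96.
spinach + kale with both targets exact would need a negative amount; discard.
avocado + carrots with both tight: 2.258 servings and 6.452 servings → $5.92.
avocado + kale: intersection lies outside the first quadrant.
carrots + kale with both tight: 5.571 servings and 0.7046 servings → $1.64.
The minimum over all feasible corners is $1.64.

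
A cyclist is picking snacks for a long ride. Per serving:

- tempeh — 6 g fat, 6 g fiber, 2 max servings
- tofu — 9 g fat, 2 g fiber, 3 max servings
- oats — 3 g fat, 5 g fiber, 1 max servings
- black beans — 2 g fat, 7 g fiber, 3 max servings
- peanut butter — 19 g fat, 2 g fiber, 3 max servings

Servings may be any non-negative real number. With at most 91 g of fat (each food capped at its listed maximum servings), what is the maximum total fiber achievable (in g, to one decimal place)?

Fiber per g fat: black beans 3.5, oats 1.667, tempeh 1, tofu 0.2222, peanut butter 0.1053.
Take 3 servings of black beans: uses 6 g fat, +21.0 g fiber (running total 21.0 g).
Take 1 serving of oats: uses 3 g fat, +5.0 g fiber (running total 26.0 g).
Take 2 servings of tempeh: uses 12 g fat, +12.0 g fiber (running total 38.0 g).
Take 3 servings of tofu: uses 27 g fat, +6.0 g fiber (running total 44.0 g).
Take 2.263 servings of peanut butter: uses 43 g fat, +4.5 g fiber (running total 48.5 g).
Greedy by best ratio exhausts the fat allowance optimally: 48.5 g.

48.5 g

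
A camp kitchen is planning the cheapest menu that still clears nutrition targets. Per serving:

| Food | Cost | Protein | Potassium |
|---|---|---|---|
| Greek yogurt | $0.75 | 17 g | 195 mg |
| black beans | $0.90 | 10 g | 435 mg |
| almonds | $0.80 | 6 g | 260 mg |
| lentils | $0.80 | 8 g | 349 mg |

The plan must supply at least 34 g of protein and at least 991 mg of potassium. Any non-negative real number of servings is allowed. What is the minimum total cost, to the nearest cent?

Compare the cost at each extreme point of the feasible region.
Greek yogurt only: max(34/17, 991/195) = 5.082 servings → $3.81.
black beans only: max(34/10, 991/435) = 3.4 servings → $3.06.
almonds only: max(34/6, 991/260) = 5.667 servings → $4.53.
lentils only: max(34/8, 991/349) = 4.25 servings → $3.40.
Greek yogurt + black beans with both tight: 0.8962 servings and 1.876 servings → $2.36.
Greek yogurt + almonds with both tight: 0.8905 servings and 3.144 servings → $3.18.
Greek yogurt + lentils with both tight: 0.9005 servings and 2.336 servings → $2.54.
black beans + almonds: intersection lies outside the first quadrant.
black beans + lentils with both targets exact would need a negative amount; discard.
almonds + lentils with both targets exact would need a negative amount; discard.
So the least-cost plan costs $2.36.

$2.36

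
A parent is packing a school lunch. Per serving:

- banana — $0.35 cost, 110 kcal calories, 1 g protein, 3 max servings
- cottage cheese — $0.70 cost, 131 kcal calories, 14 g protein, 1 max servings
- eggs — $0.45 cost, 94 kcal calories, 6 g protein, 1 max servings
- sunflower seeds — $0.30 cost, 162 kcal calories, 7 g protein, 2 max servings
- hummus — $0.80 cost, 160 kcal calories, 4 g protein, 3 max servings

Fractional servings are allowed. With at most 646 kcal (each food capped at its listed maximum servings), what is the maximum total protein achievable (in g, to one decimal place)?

36.4 g

Protein per kcal: cottage cheese 0.1069, eggs 0.06383, sunflower seeds 0.04321, hummus 0.025, banana 0.009091.
Take 1 serving of cottage cheese: uses 131 kcal, +14.0 g protein (running total 14.0 g).
Take 1 serving of eggs: uses 94 kcal, +6.0 g protein (running total 20.0 g).
Take 2 servings of sunflower seeds: uses 324 kcal, +14.0 g protein (running total 34.0 g).
Take 0.6062 servings of hummus: uses 97 kcal, +2.4 g protein (running total 36.4 g).
Greedy by best ratio exhausts the calories allowance optimally: 36.4 g.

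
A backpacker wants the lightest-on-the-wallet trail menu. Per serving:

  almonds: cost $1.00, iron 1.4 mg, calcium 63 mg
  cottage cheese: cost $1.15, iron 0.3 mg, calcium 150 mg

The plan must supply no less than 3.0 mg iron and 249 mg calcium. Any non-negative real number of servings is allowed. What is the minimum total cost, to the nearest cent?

$2.92

A basic optimal solution has at most two foods positive. Try each food alone and each pair with both targets met exactly.
almonds only: max(3.0/1.4, 249/63) = 3.952 servings → $3.95.
cottage cheese only: max(3.0/0.3, 249/150) = 10 servings → $11.50.
almonds + cottage cheese with both tight: 1.964 servings and 0.8352 servings → $2.92.
The minimum over all feasible corners is $2.92.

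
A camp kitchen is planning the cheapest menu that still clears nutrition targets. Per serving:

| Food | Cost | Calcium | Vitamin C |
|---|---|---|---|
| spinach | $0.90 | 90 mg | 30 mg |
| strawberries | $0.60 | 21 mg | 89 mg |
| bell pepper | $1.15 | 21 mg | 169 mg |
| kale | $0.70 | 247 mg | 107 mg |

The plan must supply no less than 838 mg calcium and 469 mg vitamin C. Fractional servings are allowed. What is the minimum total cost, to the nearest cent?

$3.07

With two linear requirements the optimum uses one or two foods; enumerate the corners.
spinach only: max(838/90, 469/30) = 15.63 servings → $14.07.
strawberries only: max(838/21, 469/89) = 39.9 servings → $23.94.
bell pepper only: max(838/21, 469/169) = 39.9 servings → $45.89.
kale only: max(838/247, 469/107) = 4.383 servings → $3.07.
spinach + strawberries with both tight: 8.771 servings and 2.313 servings → $9.28.
spinach + bell pepper with both tight: 9.038 servings and 1.171 servings → $9.48.
spinach + kale: intersection lies outside the first quadrant.
strawberries + bell pepper with both targets exact would need a negative amount; discard.
strawberries + kale with both tight: 1.326 servings and 3.28 servings → $3.09.
bell pepper + kale with both tight: 0.6628 servings and 3.336 servings → $3.10.
The minimum over all feasible corners is $3.07.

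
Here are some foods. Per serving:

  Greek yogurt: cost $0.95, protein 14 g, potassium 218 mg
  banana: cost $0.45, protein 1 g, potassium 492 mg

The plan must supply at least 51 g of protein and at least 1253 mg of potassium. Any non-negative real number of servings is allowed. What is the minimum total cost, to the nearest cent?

$3.83

A basic optimal solution has at most two foods positive. Try each food alone and each pair with both targets met exactly.
Greek yogurt only: max(51/14, 1253/218) = 5.748 servings → $5.46.
banana only: max(51/1, 1253/492) = 51 servings → $22.95.
Greek yogurt + banana with both tight: 3.574 servings and 0.9631 servings → $3.83.
So the least-cost plan costs $3.83.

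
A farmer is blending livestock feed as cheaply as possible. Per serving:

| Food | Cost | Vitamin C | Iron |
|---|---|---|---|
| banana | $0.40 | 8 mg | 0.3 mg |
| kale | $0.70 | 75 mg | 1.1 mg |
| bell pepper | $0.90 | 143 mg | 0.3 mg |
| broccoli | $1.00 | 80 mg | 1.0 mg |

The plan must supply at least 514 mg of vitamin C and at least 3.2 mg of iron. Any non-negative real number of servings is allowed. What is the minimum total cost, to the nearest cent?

$3.75

For a min-cost LP with two ≥-constraints, a basic feasible solution has at most two positive variables.
banana only: max(514/8, 3.2/0.3) = 64.25 servings → $25.70.
kale only: max(514/75, 3.2/1.1) = 6.853 servings → $4.80.
bell pepper only: max(514/143, 3.2/0.3) = 10.67 servings → $9.60.
broccoli only: max(514/80, 3.2/1.0) = 6.425 servings → $6.42.
banana + kale: the both-tight solution has a negative serving — not a feasible corner.
banana + bell pepper with both tight: 7.491 servings and 3.175 servings → $5.85.
banana + broccoli: intersection lies outside the first quadrant.
kale + bell pepper with both tight: 2.251 servings and 2.414 servings → $3.75.
kale + broccoli: the both-tight solution has a negative serving — not a feasible corner.
bell pepper + broccoli with both tight: 2.168 servings and 2.55 servings → $4.50.
Cheapest feasible corner: $3.75.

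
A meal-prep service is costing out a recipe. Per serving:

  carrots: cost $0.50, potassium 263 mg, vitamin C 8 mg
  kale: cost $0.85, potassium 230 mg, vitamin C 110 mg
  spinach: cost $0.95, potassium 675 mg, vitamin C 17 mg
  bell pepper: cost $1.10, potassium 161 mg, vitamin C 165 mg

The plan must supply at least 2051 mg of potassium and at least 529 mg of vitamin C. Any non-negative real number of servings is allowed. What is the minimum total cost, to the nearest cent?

At the optimum either one food covers both requirements or two foods hit both targets exactly; no other combination can be cheaper.
carrots only: max(2051/263, 529/8) = 66.12 servings → $33.06.
kale only: max(2051/230, 529/110) = 8.917 servings → $7.58.
spinach only: max(2051/675, 529/17) = 31.12 servings → $29.56.
bell pepper only: max(2051/161, 529/165) = 12.74 servings → $14.01.
carrots + kale with both tight: 3.837 servings and 4.53 servings → $5.77.
carrots + spinach: the both-tight solution has a negative serving — not a feasible corner.
carrots + bell pepper with both tight: 6.014 servings and 2.914 servings → $6.21.
kale + spinach with both tight: 4.581 servings and 1.478 servings → $5.30.
kale + bell pepper: the both-tight solution has a negative serving — not a feasible corner.
spinach + bell pepper with both tight: 2.331 servings and 2.966 servings → $5.48.
Cheapest feasible corner: $5.30.

$5.30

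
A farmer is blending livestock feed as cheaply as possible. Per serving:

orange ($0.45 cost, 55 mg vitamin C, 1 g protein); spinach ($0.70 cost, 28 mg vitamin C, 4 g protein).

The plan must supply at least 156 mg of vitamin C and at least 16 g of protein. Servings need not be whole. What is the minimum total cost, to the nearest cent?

orange only: max(156/55, 16/1) = 16 servings → $7.20.
spinach only: max(156/28, 16/4) = 5.571 servings → $3.90.
orange + spinach with both tight: 0.9167 servings and 3.771 servings → $3.05.
The minimum over all feasible corners is $3.05.

$3.05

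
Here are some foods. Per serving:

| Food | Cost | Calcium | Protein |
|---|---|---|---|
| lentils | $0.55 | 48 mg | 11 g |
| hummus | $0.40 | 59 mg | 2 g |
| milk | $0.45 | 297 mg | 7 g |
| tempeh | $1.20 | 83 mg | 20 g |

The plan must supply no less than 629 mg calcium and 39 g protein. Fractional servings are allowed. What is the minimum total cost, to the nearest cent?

A basic optimal solution has at most two foods positive. Try each food alone and each pair with both targets met exactly.
lentils only: max(629/48, 39/11) = 13.1 servings → $7.21.
hummus only: max(629/59, 39/2) = 19.5 servings → $7.80.
milk only: max(629/297, 39/7) = 5.571 servings → $2.51.
tempeh only: max(629/83, 39/20) = 7.578 servings → $9.09.
lentils + hummus with both tight: 1.886 servings and 9.127 servings → $4.69.
lentils + milk with both tight: 2.45 servings and 1.722 servings → $2.12.
lentils + tempeh: the both-tight solution has a negative serving — not a feasible corner.
hummus + milk: the both-tight solution has a negative serving — not a feasible corner.
hummus + tempeh with both tight: 9.214 servings and 1.029 servings → $4.92.
milk + tempeh with both tight: 1.743 servings and 1.34 servings → $2.39.
Cheapest feasible corner: $2.12.

$2.12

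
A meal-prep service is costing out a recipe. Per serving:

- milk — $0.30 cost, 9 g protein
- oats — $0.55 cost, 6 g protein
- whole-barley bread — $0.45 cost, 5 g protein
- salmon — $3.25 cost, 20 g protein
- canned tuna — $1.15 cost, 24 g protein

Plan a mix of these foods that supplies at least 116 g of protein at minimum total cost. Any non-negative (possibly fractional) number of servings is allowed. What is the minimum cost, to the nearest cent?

$3.87

Cost per g of protein: milk $0.0333, canned tuna $0.0479, whole-barley bread $0.0900, oats $0.0917, salmon $0.1625.
With no serving limits, use only milk: 116 g / 9 g = 12.89 servings × $0.30 = $3.87.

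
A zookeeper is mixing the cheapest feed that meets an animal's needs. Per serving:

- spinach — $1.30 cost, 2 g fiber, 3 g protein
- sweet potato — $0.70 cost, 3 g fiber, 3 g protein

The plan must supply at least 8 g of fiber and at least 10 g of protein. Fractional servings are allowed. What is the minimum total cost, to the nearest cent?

$2.33

With two linear requirements the optimum uses one or two foods; enumerate the corners.
spinach only: max(8/2, 10/3) = 4 servings → $5.20.
sweet potato only: max(8/3, 10/3) = 3.333 servings → $2.33.
spinach + sweet potato with both tight: 2 servings and 1.333 servings → $3.53.
The minimum over all feasible corners is $2.33.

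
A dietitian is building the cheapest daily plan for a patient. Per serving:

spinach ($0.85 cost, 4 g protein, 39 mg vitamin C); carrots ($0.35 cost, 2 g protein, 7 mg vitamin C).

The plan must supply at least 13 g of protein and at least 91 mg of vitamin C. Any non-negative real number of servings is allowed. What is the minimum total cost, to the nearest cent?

$2.55

The cheapest plan sits at a corner of the feasible region — with two constraints it uses at most two foods.
spinach only: max(13/4, 91/39) = 3.25 servings → $2.76.
carrots only: max(13/2, 91/7) = 13 servings → $4.55.
spinach + carrots with both tight: 1.82 servings and 2.86 servings → $2.55.
So the least-cost plan costs $2.55.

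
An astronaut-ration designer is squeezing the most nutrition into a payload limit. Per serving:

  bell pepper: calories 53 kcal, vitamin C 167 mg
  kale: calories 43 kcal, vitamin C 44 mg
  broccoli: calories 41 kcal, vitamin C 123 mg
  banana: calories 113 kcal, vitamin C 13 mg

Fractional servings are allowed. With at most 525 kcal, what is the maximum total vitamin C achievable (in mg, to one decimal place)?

1654.2 mg

Vitamin C per kcal: bell pepper 3.151, broccoli 3, kale 1.023, banana 0.115.
With no serving limits, spend the whole calories allowance on bell pepper: 525 kcal / 53 kcal × 167 mg = 1654.2 mg.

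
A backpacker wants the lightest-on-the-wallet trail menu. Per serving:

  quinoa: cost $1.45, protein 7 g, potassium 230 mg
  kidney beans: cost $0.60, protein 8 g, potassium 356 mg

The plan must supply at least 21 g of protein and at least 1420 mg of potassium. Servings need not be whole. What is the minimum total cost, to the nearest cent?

$2.39

With two linear requirements the optimum uses one or two foods; enumerate the corners.
quinoa only: max(21/7, 1420/230) = 6.174 servings → $8.95.
kidney beans only: max(21/8, 1420/356) = 3.989 servings → $2.39.
quinoa + kidney beans with both targets exact would need a negative amount; discard.
The minimum over all feasible corners is $2.39.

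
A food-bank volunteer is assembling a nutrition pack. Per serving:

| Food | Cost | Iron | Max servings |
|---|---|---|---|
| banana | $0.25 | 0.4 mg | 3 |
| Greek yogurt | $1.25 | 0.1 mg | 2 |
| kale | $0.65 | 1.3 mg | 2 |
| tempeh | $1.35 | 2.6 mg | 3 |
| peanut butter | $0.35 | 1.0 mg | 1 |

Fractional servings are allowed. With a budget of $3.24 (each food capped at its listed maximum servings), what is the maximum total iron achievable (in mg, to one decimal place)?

6.7 mg

Iron per dollar: peanut butter 2.857, kale 2, tempeh 1.926, banana 1.6, Greek yogurt 0.08.
Take 1 serving of peanut butter: spends $0.35, +1.0 mg iron (running total 1.0 mg).
Take 2 servings of kale: spends $1.30, +2.6 mg iron (running total 3.6 mg).
Take 1.178 servings of tempeh: spends $1.59, +3.1 mg iron (running total 6.7 mg).
Filling greedily by iron-per-dollar is optimal for one linear limit, giving 6.7 mg.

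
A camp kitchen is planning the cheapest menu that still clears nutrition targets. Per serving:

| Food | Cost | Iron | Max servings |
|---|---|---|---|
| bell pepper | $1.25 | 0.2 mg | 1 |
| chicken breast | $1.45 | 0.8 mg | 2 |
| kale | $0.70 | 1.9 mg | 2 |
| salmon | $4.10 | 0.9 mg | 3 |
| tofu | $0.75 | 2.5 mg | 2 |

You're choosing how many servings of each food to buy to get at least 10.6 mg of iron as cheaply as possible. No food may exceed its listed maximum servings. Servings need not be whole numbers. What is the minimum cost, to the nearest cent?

Cost per mg of iron: tofu $0.3000, kale $0.3684, chicken breast $1.8125, salmon $4.5556, bell pepper $6.2500.
Take 2 servings of tofu: +5.0 mg iron for $1.50 (total $1.50, still need 5.6 mg).
Take 2 servings of kale: +3.8 mg iron for $1.40 (total $2.90, still need 1.8 mg).
Take 2 servings of chicken breast: +1.6 mg iron for $2.90 (total $5.80, still need 0.2 mg).
Take 0.2222 servings of salmon: +0.2 mg iron for $0.91 (total $6.71, still need 0.0 mg).
Filling from the cheapest source first is optimal under one linear minimum: $6.71.

$6.71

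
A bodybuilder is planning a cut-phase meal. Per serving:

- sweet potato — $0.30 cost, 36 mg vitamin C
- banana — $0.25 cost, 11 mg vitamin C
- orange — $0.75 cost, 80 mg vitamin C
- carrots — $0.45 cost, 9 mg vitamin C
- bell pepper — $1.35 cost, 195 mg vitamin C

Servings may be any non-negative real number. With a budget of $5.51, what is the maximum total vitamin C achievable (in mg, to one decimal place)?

795.9 mg

Vitamin C per dollar: bell pepper 144.4, sweet potato 120, orange 106.7, banana 44, carrots 20.
With no serving limits, spend the whole cost allowance on bell pepper: $5.51 / $1.35 × 195 mg = 795.9 mg.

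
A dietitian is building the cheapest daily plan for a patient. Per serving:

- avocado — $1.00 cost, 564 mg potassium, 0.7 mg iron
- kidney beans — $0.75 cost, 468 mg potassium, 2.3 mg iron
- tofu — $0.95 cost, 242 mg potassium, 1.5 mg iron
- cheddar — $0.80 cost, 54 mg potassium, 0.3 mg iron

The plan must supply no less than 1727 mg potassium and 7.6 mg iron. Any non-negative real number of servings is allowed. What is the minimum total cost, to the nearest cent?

With two linear requirements the optimum uses one or two foods; enumerate the corners.
avocado only: max(1727/564, 7.6/0.7) = 10.86 servings → $10.86.
kidney beans only: max(1727/468, 7.6/2.3) = 3.69 servings → $2.77.
tofu only: max(1727/242, 7.6/1.5) = 7.136 servings → $6.78.
cheddar only: max(1727/54, 7.6/0.3) = 31.98 servings → $25.59.
avocado + kidney beans with both tight: 0.4283 servings and 3.174 servings → $2.81.
avocado + tofu with both tight: 1.11 servings and 4.548 servings → $5.43.
avocado + cheddar with both tight: 0.8196 servings and 23.42 servings → $19.56.
kidney beans + tofu: the both-tight solution has a negative serving — not a feasible corner.
kidney beans + cheddar: intersection lies outside the first quadrant.
tofu + cheddar: intersection lies outside the first quadrant.
So the least-cost plan costs $2.77.

$2.77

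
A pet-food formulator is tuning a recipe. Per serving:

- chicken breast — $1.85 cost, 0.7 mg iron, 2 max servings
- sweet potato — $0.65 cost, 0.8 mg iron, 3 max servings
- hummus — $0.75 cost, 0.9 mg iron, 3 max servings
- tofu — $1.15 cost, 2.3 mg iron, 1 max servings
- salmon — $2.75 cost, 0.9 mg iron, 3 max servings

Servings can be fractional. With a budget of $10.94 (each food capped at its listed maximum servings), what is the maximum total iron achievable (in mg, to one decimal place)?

Iron per dollar: tofu 2, sweet potato 1.231, hummus 1.2, chicken breast 0.3784, salmon 0.3273.
Take 1 serving of tofu: spends $1.15, +2.3 mg iron (running total 2.3 mg).
Take 3 servings of sweet potato: spends $1.95, +2.4 mg iron (running total 4.7 mg).
Take 3 servings of hummus: spends $2.25, +2.7 mg iron (running total 7.4 mg).
Take 2 servings of chicken breast: spends $3.70, +1.4 mg iron (running total 8.8 mg).
Take 0.6873 servings of salmon: spends $1.89, +0.6 mg iron (running total 9.4 mg).
Filling greedily by iron-per-dollar is optimal for one linear limit, giving 9.4 mg.

9.4 mg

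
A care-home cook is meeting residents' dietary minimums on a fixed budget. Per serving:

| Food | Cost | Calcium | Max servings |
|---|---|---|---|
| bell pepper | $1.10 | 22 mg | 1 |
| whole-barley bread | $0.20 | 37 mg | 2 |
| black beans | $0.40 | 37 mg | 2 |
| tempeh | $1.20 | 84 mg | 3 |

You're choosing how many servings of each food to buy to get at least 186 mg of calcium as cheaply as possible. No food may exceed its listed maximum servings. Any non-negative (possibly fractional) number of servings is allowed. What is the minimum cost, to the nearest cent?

Cost per mg of calcium: whole-barley bread $0.0054, black beans $0.0108, tempeh $0.0143, bell pepper $0.0500.
Take 2 servings of whole-barley bread: +74.0 mg calcium for $0.40 (total $0.40, still need 112.0 mg).
Take 2 servings of black beans: +74.0 mg calcium for $0.80 (total $1.20, still need 38.0 mg).
Take 0.4524 servings of tempeh: +38.0 mg calcium for $0.54 (total $1.74, still need 0.0 mg).
Filling from the cheapest source first is optimal under one linear minimum: $1.74.

$1.74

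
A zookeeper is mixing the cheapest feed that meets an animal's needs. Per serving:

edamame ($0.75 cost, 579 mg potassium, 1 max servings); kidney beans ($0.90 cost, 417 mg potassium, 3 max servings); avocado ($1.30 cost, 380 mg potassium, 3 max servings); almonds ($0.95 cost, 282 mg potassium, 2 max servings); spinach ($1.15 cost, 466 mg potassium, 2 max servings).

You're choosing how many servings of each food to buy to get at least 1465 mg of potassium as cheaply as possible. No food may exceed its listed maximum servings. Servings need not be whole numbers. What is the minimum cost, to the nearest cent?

$2.66

Cost per mg of potassium: edamame $0.0013, kidney beans $0.0022, spinach $0.0025, almonds $0.0034, avocado $0.0034.
Take 1 serving of edamame: +579.0 mg potassium for $0.75 (total $0.75, still need 886.0 mg).
Take 2.125 servings of kidney beans: +886.0 mg potassium for $1.91 (total $2.66, still need 0.0 mg).
Filling from the cheapest source first is optimal under one linear minimum: $2.66.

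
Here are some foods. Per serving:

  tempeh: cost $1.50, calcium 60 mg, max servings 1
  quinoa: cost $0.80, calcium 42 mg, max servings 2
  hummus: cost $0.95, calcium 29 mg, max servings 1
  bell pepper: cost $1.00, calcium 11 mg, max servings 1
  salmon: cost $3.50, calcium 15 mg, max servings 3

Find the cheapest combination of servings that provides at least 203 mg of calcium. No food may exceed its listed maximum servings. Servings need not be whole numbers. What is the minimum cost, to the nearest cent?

$9.48

Cost per mg of calcium: quinoa $0.0190, tempeh $0.0250, hummus $0.0328, bell pepper $0.0909, salmon $0.2333.
Take 2 servings of quinoa: +84.0 mg calcium for $1.60 (total $1.60, still need 119.0 mg).
Take 1 serving of tempeh: +60.0 mg calcium for $1.50 (total $3.10, still need 59.0 mg).
Take 1 serving of hummus: +29.0 mg calcium for $0.95 (total $4.05, still need 30.0 mg).
Take 1 serving of bell pepper: +11.0 mg calcium for $1.00 (total $5.05, still need 19.0 mg).
Take 1.267 servings of salmon: +19.0 mg calcium for $4.43 (total $9.48, still need 0.0 mg).
Greedy by cheapest-per-mg is optimal for a single linear constraint, so the minimum cost is $9.48.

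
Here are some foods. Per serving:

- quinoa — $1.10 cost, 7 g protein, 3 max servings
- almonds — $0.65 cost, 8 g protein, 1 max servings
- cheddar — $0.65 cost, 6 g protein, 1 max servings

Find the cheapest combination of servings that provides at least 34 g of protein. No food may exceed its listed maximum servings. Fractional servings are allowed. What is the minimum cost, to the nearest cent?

Cost per g of protein: almonds $0.0813, cheddar $0.1083, quinoa $0.1571.
Take 1 serving of almonds: +8.0 g protein for $0.65 (total $0.65, still need 26.0 g).
Take 1 serving of cheddar: +6.0 g protein for $0.65 (total $1.30, still need 20.0 g).
Take 2.857 servings of quinoa: +20.0 g protein for $3.14 (total $4.44, still need 0.0 g).
Filling from the cheapest source first is optimal under one linear minimum: $4.44.

$4.44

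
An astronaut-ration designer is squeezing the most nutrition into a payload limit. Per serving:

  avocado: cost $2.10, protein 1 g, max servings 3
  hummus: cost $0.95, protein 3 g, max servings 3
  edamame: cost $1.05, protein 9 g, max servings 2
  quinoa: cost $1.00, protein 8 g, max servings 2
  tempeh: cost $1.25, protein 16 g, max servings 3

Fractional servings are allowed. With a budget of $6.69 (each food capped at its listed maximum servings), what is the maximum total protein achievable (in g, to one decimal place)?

72.7 g

Protein per dollar: tempeh 12.8, edamame 8.571, quinoa 8, hummus 3.158, avocado 0.4762.
Take 3 servings of tempeh: spends $3.75, +48.0 g protein (running total 48.0 g).
Take 2 servings of edamame: spends $2.10, +18.0 g protein (running total 66.0 g).
Take 0.84 servings of quinoa: spends $0.84, +6.7 g protein (running total 72.7 g).
Greedy by best ratio exhausts the cost allowance optimally: 72.7 g.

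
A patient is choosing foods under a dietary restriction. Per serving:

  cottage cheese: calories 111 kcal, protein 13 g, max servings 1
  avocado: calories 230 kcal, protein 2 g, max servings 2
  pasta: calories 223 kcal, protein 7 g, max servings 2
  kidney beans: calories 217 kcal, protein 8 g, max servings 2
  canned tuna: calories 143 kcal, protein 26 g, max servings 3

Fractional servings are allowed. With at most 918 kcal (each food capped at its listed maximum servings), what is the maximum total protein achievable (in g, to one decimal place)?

Protein per kcal: canned tuna 0.1818, cottage cheese 0.1171, kidney beans 0.03687, pasta 0.03139, avocado 0.008696.
Take 3 servings of canned tuna: uses 429 kcal, +78.0 g protein (running total 78.0 g).
Take 1 serving of cottage cheese: uses 111 kcal, +13.0 g protein (running total 91.0 g).
Take 1.742 servings of kidney beans: uses 378 kcal, +13.9 g protein (running total 104.9 g).
Filling greedily by protein-per-kcal is optimal for one linear limit, giving 104.9 g.

104.9 g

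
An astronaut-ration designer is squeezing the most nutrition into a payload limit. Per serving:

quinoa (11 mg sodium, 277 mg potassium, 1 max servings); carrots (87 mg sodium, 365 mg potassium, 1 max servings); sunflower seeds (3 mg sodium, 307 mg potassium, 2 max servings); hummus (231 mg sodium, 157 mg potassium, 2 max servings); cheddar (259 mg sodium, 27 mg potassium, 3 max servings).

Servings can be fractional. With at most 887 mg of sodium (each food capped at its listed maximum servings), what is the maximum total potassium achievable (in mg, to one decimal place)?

Potassium per mg sodium: sunflower seeds 102.3, quinoa 25.18, carrots 4.195, hummus 0.6797, cheddar 0.1042.
Take 2 servings of sunflower seeds: uses 6 mg sodium, +614.0 mg potassium (running total 614.0 mg).
Take 1 serving of quinoa: uses 11 mg sodium, +277.0 mg potassium (running total 891.0 mg).
Take 1 serving of carrots: uses 87 mg sodium, +365.0 mg potassium (running total 1256.0 mg).
Take 2 servings of hummus: uses 462 mg sodium, +314.0 mg potassium (running total 1570.0 mg).
Take 1.239 servings of cheddar: uses 321 mg sodium, +33.5 mg potassium (running total 1603.5 mg).
Filling greedily by potassium-per-mg sodium is optimal for one linear limit, giving 1603.5 mg.

1603.5 mg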